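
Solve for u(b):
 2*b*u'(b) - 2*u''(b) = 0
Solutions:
 u(b) = C1 + C2*erfi(sqrt(2)*b/2)


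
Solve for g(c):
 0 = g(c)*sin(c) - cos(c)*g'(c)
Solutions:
 g(c) = C1/cos(c)


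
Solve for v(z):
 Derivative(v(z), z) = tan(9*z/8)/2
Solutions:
 v(z) = C1 - 4*log(cos(9*z/8))/9


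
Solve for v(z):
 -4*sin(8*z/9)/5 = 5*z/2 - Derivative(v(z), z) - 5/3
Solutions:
 v(z) = C1 + 5*z^2/4 - 5*z/3 - 9*cos(8*z/9)/10


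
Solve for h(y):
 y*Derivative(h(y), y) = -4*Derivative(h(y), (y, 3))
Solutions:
 h(y) = C1 + Integral(C2*airyai(-2^(1/3)*y/2) + C3*airybi(-2^(1/3)*y/2), y)


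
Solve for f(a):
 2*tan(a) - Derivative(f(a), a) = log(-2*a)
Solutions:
 f(a) = C1 - a*log(-a) - a*log(2) + a - 2*log(cos(a))


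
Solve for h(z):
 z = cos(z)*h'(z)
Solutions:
 h(z) = C1 + Integral(z/cos(z), z)


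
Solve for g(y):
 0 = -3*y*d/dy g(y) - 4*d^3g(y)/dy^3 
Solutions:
 g(y) = C1 + Integral(C2*airyai(-6^(1/3)*y/2) + C3*airybi(-6^(1/3)*y/2), y)


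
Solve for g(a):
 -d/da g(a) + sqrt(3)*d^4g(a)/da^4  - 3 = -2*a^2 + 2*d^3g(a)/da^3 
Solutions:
 g(a) = C1 + C2*exp(a*(-12^(1/3)*(9*sqrt(339) + 97*sqrt(3))^(1/3) - 8*18^(1/3)/(9*sqrt(339) + 97*sqrt(3))^(1/3) + 8*sqrt(3))/36)*sin(2^(1/3)*3^(1/6)*a*(-2^(1/3)*3^(2/3)*(9*sqrt(339) + 97*sqrt(3))^(1/3) + 24/(9*sqrt(339) + 97*sqrt(3))^(1/3))/36) + C3*exp(a*(-12^(1/3)*(9*sqrt(339) + 97*sqrt(3))^(1/3) - 8*18^(1/3)/(9*sqrt(339) + 97*sqrt(3))^(1/3) + 8*sqrt(3))/36)*cos(2^(1/3)*3^(1/6)*a*(-2^(1/3)*3^(2/3)*(9*sqrt(339) + 97*sqrt(3))^(1/3) + 24/(9*sqrt(339) + 97*sqrt(3))^(1/3))/36) + C4*exp(a*(8*18^(1/3)/(9*sqrt(339) + 97*sqrt(3))^(1/3) + 4*sqrt(3) + 12^(1/3)*(9*sqrt(339) + 97*sqrt(3))^(1/3))/18) + 2*a^3/3 - 11*a


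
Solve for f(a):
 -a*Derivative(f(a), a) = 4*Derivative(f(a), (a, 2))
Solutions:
 f(a) = C1 + C2*erf(sqrt(2)*a/4)


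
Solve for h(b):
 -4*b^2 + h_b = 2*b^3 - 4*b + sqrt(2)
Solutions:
 h(b) = C1 + b^4/2 + 4*b^3/3 - 2*b^2 + sqrt(2)*b


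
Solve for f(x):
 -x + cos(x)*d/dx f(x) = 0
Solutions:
 f(x) = C1 + Integral(x/cos(x), x)


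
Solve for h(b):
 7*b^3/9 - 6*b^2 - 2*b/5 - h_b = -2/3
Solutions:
 h(b) = C1 + 7*b^4/36 - 2*b^3 - b^2/5 + 2*b/3


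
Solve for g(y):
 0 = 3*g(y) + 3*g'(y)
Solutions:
 g(y) = C1*exp(-y)


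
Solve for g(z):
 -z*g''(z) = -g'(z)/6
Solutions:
 g(z) = C1 + C2*z^(7/6)


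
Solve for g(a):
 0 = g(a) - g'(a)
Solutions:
 g(a) = C1*exp(a)


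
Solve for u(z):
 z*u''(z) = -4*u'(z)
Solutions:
 u(z) = C1 + C2/z^3


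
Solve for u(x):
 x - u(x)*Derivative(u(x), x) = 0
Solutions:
 u(x) = -sqrt(C1 + x^2)
 u(x) = sqrt(C1 + x^2)


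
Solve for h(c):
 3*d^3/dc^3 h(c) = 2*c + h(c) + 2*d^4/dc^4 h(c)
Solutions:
 h(c) = C1*exp(c*(-(3*sqrt(417) + 64)^(1/3) - 7/(3*sqrt(417) + 64)^(1/3) + 2)/12)*sin(sqrt(3)*c*(-(3*sqrt(417) + 64)^(1/3) + 7/(3*sqrt(417) + 64)^(1/3))/12) + C2*exp(c*(-(3*sqrt(417) + 64)^(1/3) - 7/(3*sqrt(417) + 64)^(1/3) + 2)/12)*cos(sqrt(3)*c*(-(3*sqrt(417) + 64)^(1/3) + 7/(3*sqrt(417) + 64)^(1/3))/12) + C3*exp(c) + C4*exp(c*(1 + 7/(3*sqrt(417) + 64)^(1/3) + (3*sqrt(417) + 64)^(1/3))/6) - 2*c


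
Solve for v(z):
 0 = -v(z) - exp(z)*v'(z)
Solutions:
 v(z) = C1*exp(exp(-z))


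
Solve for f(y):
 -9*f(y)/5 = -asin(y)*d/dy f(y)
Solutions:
 f(y) = C1*exp(9*Integral(1/asin(y), y)/5)


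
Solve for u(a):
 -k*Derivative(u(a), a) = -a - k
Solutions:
 u(a) = C1 + a^2/(2*k) + a


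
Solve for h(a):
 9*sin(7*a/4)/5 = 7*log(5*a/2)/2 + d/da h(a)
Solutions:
 h(a) = C1 - 7*a*log(a)/2 - 4*a*log(5) + a*log(10)/2 + 3*a*log(2) + 7*a/2 - 36*cos(7*a/4)/35


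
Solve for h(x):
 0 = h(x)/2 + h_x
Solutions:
 h(x) = C1*exp(-x/2)


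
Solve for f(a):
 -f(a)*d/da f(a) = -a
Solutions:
 f(a) = -sqrt(C1 + a^2)
 f(a) = sqrt(C1 + a^2)


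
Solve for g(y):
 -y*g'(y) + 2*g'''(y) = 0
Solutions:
 g(y) = C1 + Integral(C2*airyai(2^(2/3)*y/2) + C3*airybi(2^(2/3)*y/2), y)


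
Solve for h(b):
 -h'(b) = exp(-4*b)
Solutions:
 h(b) = C1 + exp(-4*b)/4


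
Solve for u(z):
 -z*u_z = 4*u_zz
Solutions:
 u(z) = C1 + C2*erf(sqrt(2)*z/4)


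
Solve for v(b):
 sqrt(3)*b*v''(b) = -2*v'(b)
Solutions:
 v(b) = C1 + C2*b^(1 - 2*sqrt(3)/3)


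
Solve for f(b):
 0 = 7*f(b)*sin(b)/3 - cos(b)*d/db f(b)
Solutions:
 f(b) = C1/cos(b)^(7/3)


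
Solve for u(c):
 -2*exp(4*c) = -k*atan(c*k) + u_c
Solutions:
 u(c) = C1 + k*Piecewise((c*atan(c*k) - log(c^2*k^2 + 1)/(2*k), Ne(k, 0)), (0, True)) - exp(4*c)/2


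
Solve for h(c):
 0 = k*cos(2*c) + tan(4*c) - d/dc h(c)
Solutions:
 h(c) = C1 + k*sin(2*c)/2 - log(cos(4*c))/4


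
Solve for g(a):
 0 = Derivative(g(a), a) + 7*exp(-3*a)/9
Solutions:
 g(a) = C1 + 7*exp(-3*a)/27


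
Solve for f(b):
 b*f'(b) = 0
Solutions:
 f(b) = C1


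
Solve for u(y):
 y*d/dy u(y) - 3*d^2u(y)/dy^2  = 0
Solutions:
 u(y) = C1 + C2*erfi(sqrt(6)*y/6)


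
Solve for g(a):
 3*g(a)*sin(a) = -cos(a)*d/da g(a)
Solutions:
 g(a) = C1*cos(a)^3


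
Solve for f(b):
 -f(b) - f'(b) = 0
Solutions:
 f(b) = C1*exp(-b)


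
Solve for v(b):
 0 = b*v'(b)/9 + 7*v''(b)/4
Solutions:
 v(b) = C1 + C2*erf(sqrt(14)*b/21)


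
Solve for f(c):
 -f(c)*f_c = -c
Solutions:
 f(c) = -sqrt(C1 + c^2)
 f(c) = sqrt(C1 + c^2)


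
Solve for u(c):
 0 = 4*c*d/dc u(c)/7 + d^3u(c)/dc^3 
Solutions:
 u(c) = C1 + Integral(C2*airyai(-14^(2/3)*c/7) + C3*airybi(-14^(2/3)*c/7), c)


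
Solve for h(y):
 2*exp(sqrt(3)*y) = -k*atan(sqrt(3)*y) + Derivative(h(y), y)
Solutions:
 h(y) = C1 + k*(y*atan(sqrt(3)*y) - sqrt(3)*log(3*y^2 + 1)/6) + 2*sqrt(3)*exp(sqrt(3)*y)/3


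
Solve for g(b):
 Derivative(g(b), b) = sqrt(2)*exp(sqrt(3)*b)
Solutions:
 g(b) = C1 + sqrt(6)*exp(sqrt(3)*b)/3


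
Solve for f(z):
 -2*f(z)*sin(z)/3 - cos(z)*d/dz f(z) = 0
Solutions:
 f(z) = C1*cos(z)^(2/3)


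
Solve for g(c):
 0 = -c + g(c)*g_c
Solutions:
 g(c) = -sqrt(C1 + c^2)
 g(c) = sqrt(C1 + c^2)


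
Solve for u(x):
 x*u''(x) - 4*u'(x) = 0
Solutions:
 u(x) = C1 + C2*x^5


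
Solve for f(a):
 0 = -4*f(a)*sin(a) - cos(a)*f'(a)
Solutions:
 f(a) = C1*cos(a)^4


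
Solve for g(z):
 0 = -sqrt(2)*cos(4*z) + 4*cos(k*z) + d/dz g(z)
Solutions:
 g(z) = C1 + sqrt(2)*sin(4*z)/4 - 4*sin(k*z)/k


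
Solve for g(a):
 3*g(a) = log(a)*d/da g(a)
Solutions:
 g(a) = C1*exp(3*li(a))


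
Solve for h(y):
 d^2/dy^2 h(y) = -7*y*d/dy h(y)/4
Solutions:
 h(y) = C1 + C2*erf(sqrt(14)*y/4)


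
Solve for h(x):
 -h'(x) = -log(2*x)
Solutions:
 h(x) = C1 + x*log(x) - x + x*log(2)


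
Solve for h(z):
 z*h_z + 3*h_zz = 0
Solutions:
 h(z) = C1 + C2*erf(sqrt(6)*z/6)


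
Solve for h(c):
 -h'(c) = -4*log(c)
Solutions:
 h(c) = C1 + 4*c*log(c) - 4*c


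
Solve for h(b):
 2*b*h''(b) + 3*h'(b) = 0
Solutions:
 h(b) = C1 + C2/sqrt(b)


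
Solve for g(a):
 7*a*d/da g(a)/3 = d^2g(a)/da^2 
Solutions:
 g(a) = C1 + C2*erfi(sqrt(42)*a/6)


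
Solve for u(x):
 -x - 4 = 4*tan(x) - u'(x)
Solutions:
 u(x) = C1 + x^2/2 + 4*x - 4*log(cos(x))


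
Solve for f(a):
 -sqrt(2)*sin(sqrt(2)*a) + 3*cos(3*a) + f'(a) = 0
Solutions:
 f(a) = C1 - sin(3*a) - cos(sqrt(2)*a)


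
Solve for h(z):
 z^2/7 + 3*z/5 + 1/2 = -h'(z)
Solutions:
 h(z) = C1 - z^3/21 - 3*z^2/10 - z/2


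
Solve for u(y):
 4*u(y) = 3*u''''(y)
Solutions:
 u(y) = C1*exp(-sqrt(2)*3^(3/4)*y/3) + C2*exp(sqrt(2)*3^(3/4)*y/3) + C3*sin(sqrt(2)*3^(3/4)*y/3) + C4*cos(sqrt(2)*3^(3/4)*y/3)


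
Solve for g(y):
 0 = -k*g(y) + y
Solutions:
 g(y) = y/k


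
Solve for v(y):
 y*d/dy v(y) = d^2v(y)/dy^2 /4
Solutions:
 v(y) = C1 + C2*erfi(sqrt(2)*y)


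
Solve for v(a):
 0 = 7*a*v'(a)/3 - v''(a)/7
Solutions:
 v(a) = C1 + C2*erfi(7*sqrt(6)*a/6)


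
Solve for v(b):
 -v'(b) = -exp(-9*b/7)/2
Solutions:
 v(b) = C1 - 7*exp(-9*b/7)/18


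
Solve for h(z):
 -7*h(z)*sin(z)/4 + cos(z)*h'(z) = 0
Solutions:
 h(z) = C1/cos(z)^(7/4)


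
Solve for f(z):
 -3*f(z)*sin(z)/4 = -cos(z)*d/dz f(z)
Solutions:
 f(z) = C1/cos(z)^(3/4)


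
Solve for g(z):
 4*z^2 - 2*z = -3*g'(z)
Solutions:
 g(z) = C1 - 4*z^3/9 + z^2/3


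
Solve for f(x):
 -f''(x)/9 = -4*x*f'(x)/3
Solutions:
 f(x) = C1 + C2*erfi(sqrt(6)*x)


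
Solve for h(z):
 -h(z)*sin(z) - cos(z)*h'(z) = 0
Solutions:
 h(z) = C1*cos(z)


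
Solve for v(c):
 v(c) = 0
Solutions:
 v(c) = 0


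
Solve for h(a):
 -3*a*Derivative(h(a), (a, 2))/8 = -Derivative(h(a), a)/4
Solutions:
 h(a) = C1 + C2*a^(5/3)


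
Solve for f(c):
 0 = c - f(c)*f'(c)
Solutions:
 f(c) = -sqrt(C1 + c^2)
 f(c) = sqrt(C1 + c^2)


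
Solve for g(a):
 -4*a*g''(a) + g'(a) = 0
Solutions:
 g(a) = C1 + C2*a^(5/4)


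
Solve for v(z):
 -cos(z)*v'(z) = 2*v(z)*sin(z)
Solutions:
 v(z) = C1*cos(z)^2


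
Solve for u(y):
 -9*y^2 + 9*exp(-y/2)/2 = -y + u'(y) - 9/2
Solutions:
 u(y) = C1 - 3*y^3 + y^2/2 + 9*y/2 - 9*exp(-y/2)


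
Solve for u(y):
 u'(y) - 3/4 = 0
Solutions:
 u(y) = C1 + 3*y/4


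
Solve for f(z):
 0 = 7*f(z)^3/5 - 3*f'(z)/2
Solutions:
 f(z) = -sqrt(30)*sqrt(-1/(C1 + 14*z))/2
 f(z) = sqrt(30)*sqrt(-1/(C1 + 14*z))/2


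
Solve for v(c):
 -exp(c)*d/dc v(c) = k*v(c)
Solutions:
 v(c) = C1*exp(k*exp(-c))


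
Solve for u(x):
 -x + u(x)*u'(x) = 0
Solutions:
 u(x) = -sqrt(C1 + x^2)
 u(x) = sqrt(C1 + x^2)


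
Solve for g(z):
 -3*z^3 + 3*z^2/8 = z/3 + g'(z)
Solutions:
 g(z) = C1 - 3*z^4/4 + z^3/8 - z^2/6


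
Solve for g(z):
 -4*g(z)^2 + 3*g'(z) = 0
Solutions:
 g(z) = -3/(C1 + 4*z)


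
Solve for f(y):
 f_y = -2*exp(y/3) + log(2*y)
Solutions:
 f(y) = C1 + y*log(y) + y*(-1 + log(2)) - 6*exp(y/3)


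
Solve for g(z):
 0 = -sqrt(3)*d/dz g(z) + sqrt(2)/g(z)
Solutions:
 g(z) = -sqrt(C1 + 6*sqrt(6)*z)/3
 g(z) = sqrt(C1 + 6*sqrt(6)*z)/3


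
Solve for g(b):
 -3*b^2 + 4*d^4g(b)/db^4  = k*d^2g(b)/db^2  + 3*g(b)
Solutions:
 g(b) = C1*exp(-sqrt(2)*b*sqrt(k - sqrt(k^2 + 48))/4) + C2*exp(sqrt(2)*b*sqrt(k - sqrt(k^2 + 48))/4) + C3*exp(-sqrt(2)*b*sqrt(k + sqrt(k^2 + 48))/4) + C4*exp(sqrt(2)*b*sqrt(k + sqrt(k^2 + 48))/4) - b^2 + 2*k/3


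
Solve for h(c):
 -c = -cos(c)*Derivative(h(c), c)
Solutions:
 h(c) = C1 + Integral(c/cos(c), c)


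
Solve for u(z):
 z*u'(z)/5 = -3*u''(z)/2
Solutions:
 u(z) = C1 + C2*erf(sqrt(15)*z/15)


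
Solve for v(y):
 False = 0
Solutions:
 v(y) = C1 + 9*y*asin(8*y/7) + zoo*y + 9*sqrt(49 - 64*y^2)/8


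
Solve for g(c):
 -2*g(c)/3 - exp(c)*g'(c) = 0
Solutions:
 g(c) = C1*exp(2*exp(-c)/3)


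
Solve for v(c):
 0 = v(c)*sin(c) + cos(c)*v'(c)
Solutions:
 v(c) = C1*cos(c)


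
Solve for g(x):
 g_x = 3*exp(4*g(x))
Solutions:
 g(x) = log(-(-1/(C1 + 12*x))^(1/4))
 g(x) = log(-1/(C1 + 12*x))/4
 g(x) = log(-I*(-1/(C1 + 12*x))^(1/4))
 g(x) = log(I*(-1/(C1 + 12*x))^(1/4))


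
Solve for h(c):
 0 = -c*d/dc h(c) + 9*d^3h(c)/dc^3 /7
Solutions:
 h(c) = C1 + Integral(C2*airyai(21^(1/3)*c/3) + C3*airybi(21^(1/3)*c/3), c)


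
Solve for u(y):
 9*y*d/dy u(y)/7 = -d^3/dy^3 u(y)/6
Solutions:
 u(y) = C1 + Integral(C2*airyai(-3*2^(1/3)*7^(2/3)*y/7) + C3*airybi(-3*2^(1/3)*7^(2/3)*y/7), y)


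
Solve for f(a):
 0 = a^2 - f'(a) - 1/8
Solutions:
 f(a) = C1 + a^3/3 - a/8


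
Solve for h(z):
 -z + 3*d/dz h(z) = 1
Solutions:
 h(z) = C1 + z^2/6 + z/3


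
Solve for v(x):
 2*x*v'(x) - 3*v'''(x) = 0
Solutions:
 v(x) = C1 + Integral(C2*airyai(2^(1/3)*3^(2/3)*x/3) + C3*airybi(2^(1/3)*3^(2/3)*x/3), x)


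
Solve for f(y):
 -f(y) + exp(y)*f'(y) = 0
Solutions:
 f(y) = C1*exp(-exp(-y))


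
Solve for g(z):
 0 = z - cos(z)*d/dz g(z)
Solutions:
 g(z) = C1 + Integral(z/cos(z), z)


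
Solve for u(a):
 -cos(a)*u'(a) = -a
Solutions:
 u(a) = C1 + Integral(a/cos(a), a)


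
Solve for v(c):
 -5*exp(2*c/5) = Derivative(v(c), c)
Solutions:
 v(c) = C1 - 25*exp(2*c/5)/2


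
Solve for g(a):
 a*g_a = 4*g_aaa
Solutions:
 g(a) = C1 + Integral(C2*airyai(2^(1/3)*a/2) + C3*airybi(2^(1/3)*a/2), a)


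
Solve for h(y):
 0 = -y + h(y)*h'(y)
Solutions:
 h(y) = -sqrt(C1 + y^2)
 h(y) = sqrt(C1 + y^2)


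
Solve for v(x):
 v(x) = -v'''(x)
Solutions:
 v(x) = C3*exp(-x) + (C1*sin(sqrt(3)*x/2) + C2*cos(sqrt(3)*x/2))*exp(x/2)


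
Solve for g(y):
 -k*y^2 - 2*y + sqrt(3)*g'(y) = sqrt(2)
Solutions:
 g(y) = C1 + sqrt(3)*k*y^3/9 + sqrt(3)*y^2/3 + sqrt(6)*y/3


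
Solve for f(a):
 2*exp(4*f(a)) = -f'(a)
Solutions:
 f(a) = log(-I*(1/(C1 + 8*a))^(1/4))
 f(a) = log(I*(1/(C1 + 8*a))^(1/4))
 f(a) = log(-(1/(C1 + 8*a))^(1/4))
 f(a) = log(1/(C1 + 8*a))/4


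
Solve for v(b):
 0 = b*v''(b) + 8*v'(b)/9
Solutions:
 v(b) = C1 + C2*b^(1/9)


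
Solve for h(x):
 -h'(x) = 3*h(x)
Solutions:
 h(x) = C1*exp(-3*x)


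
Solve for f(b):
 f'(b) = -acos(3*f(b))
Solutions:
 Integral(1/acos(3*_y), (_y, f(b))) = C1 - b


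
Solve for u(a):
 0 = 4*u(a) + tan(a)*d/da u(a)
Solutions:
 u(a) = C1/sin(a)^4


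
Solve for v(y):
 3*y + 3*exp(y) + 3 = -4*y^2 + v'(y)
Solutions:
 v(y) = C1 + 4*y^3/3 + 3*y^2/2 + 3*y + 3*exp(y)


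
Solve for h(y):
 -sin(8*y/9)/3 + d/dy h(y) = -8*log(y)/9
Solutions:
 h(y) = C1 - 8*y*log(y)/9 + 8*y/9 - 3*cos(8*y/9)/8


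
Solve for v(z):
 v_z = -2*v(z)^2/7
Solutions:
 v(z) = 7/(C1 + 2*z)


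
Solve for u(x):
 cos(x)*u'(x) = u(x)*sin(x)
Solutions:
 u(x) = C1/cos(x)


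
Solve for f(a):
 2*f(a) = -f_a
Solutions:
 f(a) = C1*exp(-2*a)


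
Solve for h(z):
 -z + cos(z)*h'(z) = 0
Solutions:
 h(z) = C1 + Integral(z/cos(z), z)


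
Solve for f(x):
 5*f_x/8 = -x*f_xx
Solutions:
 f(x) = C1 + C2*x^(3/8)


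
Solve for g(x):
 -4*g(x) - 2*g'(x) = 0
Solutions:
 g(x) = C1*exp(-2*x)


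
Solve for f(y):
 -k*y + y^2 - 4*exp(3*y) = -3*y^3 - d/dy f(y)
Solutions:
 f(y) = C1 + k*y^2/2 - 3*y^4/4 - y^3/3 + 4*exp(3*y)/3


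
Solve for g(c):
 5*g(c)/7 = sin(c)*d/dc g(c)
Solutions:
 g(c) = C1*(cos(c) - 1)^(5/14)/(cos(c) + 1)^(5/14)


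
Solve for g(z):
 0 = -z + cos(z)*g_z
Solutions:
 g(z) = C1 + Integral(z/cos(z), z)


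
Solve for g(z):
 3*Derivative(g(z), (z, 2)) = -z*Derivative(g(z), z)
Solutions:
 g(z) = C1 + C2*erf(sqrt(6)*z/6)


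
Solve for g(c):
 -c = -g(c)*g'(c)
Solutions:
 g(c) = -sqrt(C1 + c^2)
 g(c) = sqrt(C1 + c^2)


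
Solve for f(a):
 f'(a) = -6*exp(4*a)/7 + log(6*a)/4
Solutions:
 f(a) = C1 + a*log(a)/4 + a*(-1 + log(6))/4 - 3*exp(4*a)/14


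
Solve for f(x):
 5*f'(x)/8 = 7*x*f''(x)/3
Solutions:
 f(x) = C1 + C2*x^(71/56)


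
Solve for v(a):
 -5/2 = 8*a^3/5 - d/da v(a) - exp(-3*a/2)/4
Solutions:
 v(a) = C1 + 2*a^4/5 + 5*a/2 + exp(-3*a/2)/6


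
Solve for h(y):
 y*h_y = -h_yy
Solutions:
 h(y) = C1 + C2*erf(sqrt(2)*y/2)


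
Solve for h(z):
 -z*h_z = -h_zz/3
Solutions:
 h(z) = C1 + C2*erfi(sqrt(6)*z/2)


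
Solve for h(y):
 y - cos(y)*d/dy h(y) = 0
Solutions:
 h(y) = C1 + Integral(y/cos(y), y)


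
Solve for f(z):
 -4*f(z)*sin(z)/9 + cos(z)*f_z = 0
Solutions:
 f(z) = C1/cos(z)^(4/9)


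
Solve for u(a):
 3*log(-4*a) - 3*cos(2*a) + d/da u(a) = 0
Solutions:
 u(a) = C1 - 3*a*log(-a) - 6*a*log(2) + 3*a + 3*sin(2*a)/2


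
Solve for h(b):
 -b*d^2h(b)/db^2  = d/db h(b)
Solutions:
 h(b) = C1 + C2*log(b)


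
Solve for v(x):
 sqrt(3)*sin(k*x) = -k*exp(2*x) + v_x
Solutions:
 v(x) = C1 + k*exp(2*x)/2 - sqrt(3)*cos(k*x)/k


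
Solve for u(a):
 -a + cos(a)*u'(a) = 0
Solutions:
 u(a) = C1 + Integral(a/cos(a), a)


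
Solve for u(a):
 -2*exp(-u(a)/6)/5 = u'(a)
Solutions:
 u(a) = 6*log(C1 - a/15)


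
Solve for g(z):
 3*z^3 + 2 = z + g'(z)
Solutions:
 g(z) = C1 + 3*z^4/4 - z^2/2 + 2*z


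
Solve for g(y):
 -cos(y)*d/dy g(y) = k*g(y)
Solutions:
 g(y) = C1*exp(k*(log(sin(y) - 1) - log(sin(y) + 1))/2)


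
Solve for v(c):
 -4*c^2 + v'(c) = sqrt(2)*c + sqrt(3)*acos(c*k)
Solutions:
 v(c) = C1 + 4*c^3/3 + sqrt(2)*c^2/2 + sqrt(3)*Piecewise((c*acos(c*k) - sqrt(-c^2*k^2 + 1)/k, Ne(k, 0)), (pi*c/2, True))


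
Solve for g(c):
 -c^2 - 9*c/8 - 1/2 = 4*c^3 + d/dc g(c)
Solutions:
 g(c) = C1 - c^4 - c^3/3 - 9*c^2/16 - c/2


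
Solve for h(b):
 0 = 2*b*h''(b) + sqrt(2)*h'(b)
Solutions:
 h(b) = C1 + C2*b^(1 - sqrt(2)/2)


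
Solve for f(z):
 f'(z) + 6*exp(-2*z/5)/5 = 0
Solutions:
 f(z) = C1 + 3*exp(-2*z/5)


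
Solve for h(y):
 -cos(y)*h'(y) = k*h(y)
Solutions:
 h(y) = C1*exp(k*(log(sin(y) - 1) - log(sin(y) + 1))/2)


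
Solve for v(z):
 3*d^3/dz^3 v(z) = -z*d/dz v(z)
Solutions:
 v(z) = C1 + Integral(C2*airyai(-3^(2/3)*z/3) + C3*airybi(-3^(2/3)*z/3), z)


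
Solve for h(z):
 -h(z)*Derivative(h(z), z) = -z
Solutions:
 h(z) = -sqrt(C1 + z^2)
 h(z) = sqrt(C1 + z^2)


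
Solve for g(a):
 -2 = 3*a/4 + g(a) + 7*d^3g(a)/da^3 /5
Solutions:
 g(a) = C3*exp(-5^(1/3)*7^(2/3)*a/7) - 3*a/4 + (C1*sin(sqrt(3)*5^(1/3)*7^(2/3)*a/14) + C2*cos(sqrt(3)*5^(1/3)*7^(2/3)*a/14))*exp(5^(1/3)*7^(2/3)*a/14) - 2


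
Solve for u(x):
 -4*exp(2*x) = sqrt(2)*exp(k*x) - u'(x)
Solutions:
 u(x) = C1 + 2*exp(2*x) + sqrt(2)*exp(k*x)/k


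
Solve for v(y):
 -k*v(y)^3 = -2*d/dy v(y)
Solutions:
 v(y) = -sqrt(-1/(C1 + k*y))
 v(y) = sqrt(-1/(C1 + k*y))


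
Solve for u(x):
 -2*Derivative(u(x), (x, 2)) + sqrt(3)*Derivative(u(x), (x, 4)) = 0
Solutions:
 u(x) = C1 + C2*x + C3*exp(-sqrt(2)*3^(3/4)*x/3) + C4*exp(sqrt(2)*3^(3/4)*x/3)


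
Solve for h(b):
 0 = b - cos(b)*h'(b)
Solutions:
 h(b) = C1 + Integral(b/cos(b), b)


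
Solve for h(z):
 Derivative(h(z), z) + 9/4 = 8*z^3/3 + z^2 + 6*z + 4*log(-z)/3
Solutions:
 h(z) = C1 + 2*z^4/3 + z^3/3 + 3*z^2 + 4*z*log(-z)/3 - 43*z/12


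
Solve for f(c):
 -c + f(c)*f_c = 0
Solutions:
 f(c) = -sqrt(C1 + c^2)
 f(c) = sqrt(C1 + c^2)


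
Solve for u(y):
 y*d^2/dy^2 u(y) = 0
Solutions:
 u(y) = C1 + C2*y


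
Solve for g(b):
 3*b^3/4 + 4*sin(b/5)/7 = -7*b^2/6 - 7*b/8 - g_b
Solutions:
 g(b) = C1 - 3*b^4/16 - 7*b^3/18 - 7*b^2/16 + 20*cos(b/5)/7


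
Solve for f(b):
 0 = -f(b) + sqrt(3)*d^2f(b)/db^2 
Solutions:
 f(b) = C1*exp(-3^(3/4)*b/3) + C2*exp(3^(3/4)*b/3)


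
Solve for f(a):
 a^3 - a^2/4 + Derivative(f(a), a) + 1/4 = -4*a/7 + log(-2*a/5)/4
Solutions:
 f(a) = C1 - a^4/4 + a^3/12 - 2*a^2/7 + a*log(-a)/4 + a*(-2 - log(5) + log(2))/4


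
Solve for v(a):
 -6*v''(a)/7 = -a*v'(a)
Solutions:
 v(a) = C1 + C2*erfi(sqrt(21)*a/6)


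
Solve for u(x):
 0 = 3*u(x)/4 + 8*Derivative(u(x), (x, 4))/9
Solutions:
 u(x) = (C1*sin(2^(1/4)*3^(3/4)*x/4) + C2*cos(2^(1/4)*3^(3/4)*x/4))*exp(-2^(1/4)*3^(3/4)*x/4) + (C3*sin(2^(1/4)*3^(3/4)*x/4) + C4*cos(2^(1/4)*3^(3/4)*x/4))*exp(2^(1/4)*3^(3/4)*x/4)


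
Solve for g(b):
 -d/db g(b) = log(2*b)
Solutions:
 g(b) = C1 - b*log(b) - b*log(2) + b


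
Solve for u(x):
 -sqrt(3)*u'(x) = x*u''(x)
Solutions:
 u(x) = C1 + C2*x^(1 - sqrt(3))


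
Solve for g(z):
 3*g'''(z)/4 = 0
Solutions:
 g(z) = C1 + C2*z + C3*z^2


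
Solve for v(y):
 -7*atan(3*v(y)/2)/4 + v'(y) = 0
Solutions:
 Integral(1/atan(3*_y/2), (_y, v(y))) = C1 + 7*y/4


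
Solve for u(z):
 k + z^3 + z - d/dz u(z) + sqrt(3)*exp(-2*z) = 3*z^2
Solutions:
 u(z) = C1 + k*z + z^4/4 - z^3 + z^2/2 - sqrt(3)*exp(-2*z)/2


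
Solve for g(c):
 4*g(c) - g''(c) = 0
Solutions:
 g(c) = C1*exp(-2*c) + C2*exp(2*c)


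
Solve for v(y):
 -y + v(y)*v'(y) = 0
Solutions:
 v(y) = -sqrt(C1 + y^2)
 v(y) = sqrt(C1 + y^2)


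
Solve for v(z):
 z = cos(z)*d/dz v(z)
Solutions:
 v(z) = C1 + Integral(z/cos(z), z)


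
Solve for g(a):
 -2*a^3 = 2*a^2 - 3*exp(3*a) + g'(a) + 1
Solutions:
 g(a) = C1 - a^4/2 - 2*a^3/3 - a + exp(3*a)


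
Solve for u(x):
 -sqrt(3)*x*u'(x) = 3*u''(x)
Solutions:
 u(x) = C1 + C2*erf(sqrt(2)*3^(3/4)*x/6)


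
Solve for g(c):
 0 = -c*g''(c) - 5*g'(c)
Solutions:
 g(c) = C1 + C2/c^4


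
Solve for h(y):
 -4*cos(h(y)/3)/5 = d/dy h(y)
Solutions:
 4*y/5 - 3*log(sin(h(y)/3) - 1)/2 + 3*log(sin(h(y)/3) + 1)/2 = C1


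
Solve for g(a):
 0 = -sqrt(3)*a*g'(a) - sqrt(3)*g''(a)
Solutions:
 g(a) = C1 + C2*erf(sqrt(2)*a/2)


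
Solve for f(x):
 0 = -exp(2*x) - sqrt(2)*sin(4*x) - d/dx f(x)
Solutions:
 f(x) = C1 - exp(2*x)/2 + sqrt(2)*cos(4*x)/4


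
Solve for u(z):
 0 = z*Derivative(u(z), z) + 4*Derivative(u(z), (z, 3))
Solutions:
 u(z) = C1 + Integral(C2*airyai(-2^(1/3)*z/2) + C3*airybi(-2^(1/3)*z/2), z)


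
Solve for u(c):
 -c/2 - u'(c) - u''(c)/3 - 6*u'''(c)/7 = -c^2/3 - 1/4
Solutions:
 u(c) = C1 + c^3/9 - 13*c^2/36 - 61*c/756 + (C2*sin(sqrt(1463)*c/36) + C3*cos(sqrt(1463)*c/36))*exp(-7*c/36)


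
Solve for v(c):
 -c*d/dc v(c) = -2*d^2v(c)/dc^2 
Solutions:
 v(c) = C1 + C2*erfi(c/2)


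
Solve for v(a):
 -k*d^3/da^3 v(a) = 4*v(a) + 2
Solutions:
 v(a) = C1*exp(2^(2/3)*a*(-1/k)^(1/3)) + C2*exp(2^(2/3)*a*(-1/k)^(1/3)*(-1 + sqrt(3)*I)/2) + C3*exp(-2^(2/3)*a*(-1/k)^(1/3)*(1 + sqrt(3)*I)/2) - 1/2


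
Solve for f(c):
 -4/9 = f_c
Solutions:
 f(c) = C1 - 4*c/9


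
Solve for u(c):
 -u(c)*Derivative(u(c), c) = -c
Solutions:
 u(c) = -sqrt(C1 + c^2)
 u(c) = sqrt(C1 + c^2)


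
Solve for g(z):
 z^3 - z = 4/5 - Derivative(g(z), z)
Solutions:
 g(z) = C1 - z^4/4 + z^2/2 + 4*z/5


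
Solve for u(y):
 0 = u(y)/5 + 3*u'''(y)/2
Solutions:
 u(y) = C3*exp(-15^(2/3)*2^(1/3)*y/15) + (C1*sin(2^(1/3)*3^(1/6)*5^(2/3)*y/10) + C2*cos(2^(1/3)*3^(1/6)*5^(2/3)*y/10))*exp(15^(2/3)*2^(1/3)*y/30)


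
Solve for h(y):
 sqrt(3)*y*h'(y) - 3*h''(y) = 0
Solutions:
 h(y) = C1 + C2*erfi(sqrt(2)*3^(3/4)*y/6)


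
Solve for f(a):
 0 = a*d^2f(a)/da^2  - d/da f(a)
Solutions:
 f(a) = C1 + C2*a^2


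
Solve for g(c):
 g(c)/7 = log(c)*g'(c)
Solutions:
 g(c) = C1*exp(li(c)/7)


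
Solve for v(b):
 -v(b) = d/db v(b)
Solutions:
 v(b) = C1*exp(-b)


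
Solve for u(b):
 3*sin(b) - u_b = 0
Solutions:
 u(b) = C1 - 3*cos(b)


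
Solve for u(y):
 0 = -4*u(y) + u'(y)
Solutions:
 u(y) = C1*exp(4*y)


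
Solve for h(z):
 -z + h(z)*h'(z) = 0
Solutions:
 h(z) = -sqrt(C1 + z^2)
 h(z) = sqrt(C1 + z^2)


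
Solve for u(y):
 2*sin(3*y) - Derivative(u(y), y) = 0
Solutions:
 u(y) = C1 - 2*cos(3*y)/3


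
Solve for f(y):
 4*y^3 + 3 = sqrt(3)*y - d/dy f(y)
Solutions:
 f(y) = C1 - y^4 + sqrt(3)*y^2/2 - 3*y


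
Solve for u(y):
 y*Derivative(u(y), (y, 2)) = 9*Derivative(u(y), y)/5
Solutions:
 u(y) = C1 + C2*y^(14/5)


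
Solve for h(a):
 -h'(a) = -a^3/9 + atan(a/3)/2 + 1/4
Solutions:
 h(a) = C1 + a^4/36 - a*atan(a/3)/2 - a/4 + 3*log(a^2 + 9)/4


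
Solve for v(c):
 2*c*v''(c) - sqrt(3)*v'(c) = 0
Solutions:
 v(c) = C1 + C2*c^(sqrt(3)/2 + 1)


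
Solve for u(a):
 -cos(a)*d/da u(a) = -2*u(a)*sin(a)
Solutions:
 u(a) = C1/cos(a)^2


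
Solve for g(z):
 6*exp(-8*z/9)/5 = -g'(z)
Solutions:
 g(z) = C1 + 27*exp(-8*z/9)/20


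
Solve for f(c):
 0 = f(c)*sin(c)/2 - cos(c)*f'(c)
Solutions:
 f(c) = C1/sqrt(cos(c))


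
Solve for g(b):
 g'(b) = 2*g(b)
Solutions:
 g(b) = C1*exp(2*b)


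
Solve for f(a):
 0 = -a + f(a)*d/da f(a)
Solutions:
 f(a) = -sqrt(C1 + a^2)
 f(a) = sqrt(C1 + a^2)


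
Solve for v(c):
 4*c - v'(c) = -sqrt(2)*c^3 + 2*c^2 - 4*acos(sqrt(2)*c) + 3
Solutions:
 v(c) = C1 + sqrt(2)*c^4/4 - 2*c^3/3 + 2*c^2 + 4*c*acos(sqrt(2)*c) - 3*c - 2*sqrt(2)*sqrt(1 - 2*c^2)


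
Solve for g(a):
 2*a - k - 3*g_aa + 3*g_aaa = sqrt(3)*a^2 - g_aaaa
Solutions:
 g(a) = C1 + C2*a + C3*exp(a*(-3 + sqrt(21))/2) + C4*exp(-a*(3 + sqrt(21))/2) - sqrt(3)*a^4/36 + a^3*(1 - sqrt(3))/9 + a^2*(-3*k - 8*sqrt(3) + 6)/18


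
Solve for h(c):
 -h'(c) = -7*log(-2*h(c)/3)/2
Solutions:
 -2*Integral(1/(log(-_y) - log(3) + log(2)), (_y, h(c)))/7 = C1 - c


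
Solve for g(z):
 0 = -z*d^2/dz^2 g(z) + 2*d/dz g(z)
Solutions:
 g(z) = C1 + C2*z^3


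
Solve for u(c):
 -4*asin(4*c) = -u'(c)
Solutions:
 u(c) = C1 + 4*c*asin(4*c) + sqrt(1 - 16*c^2)


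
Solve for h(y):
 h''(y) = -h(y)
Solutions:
 h(y) = C1*sin(y) + C2*cos(y)


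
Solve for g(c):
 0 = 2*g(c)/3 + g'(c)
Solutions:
 g(c) = C1*exp(-2*c/3)


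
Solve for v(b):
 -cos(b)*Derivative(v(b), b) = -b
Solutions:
 v(b) = C1 + Integral(b/cos(b), b)


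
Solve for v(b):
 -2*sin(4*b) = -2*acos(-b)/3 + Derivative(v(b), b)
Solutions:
 v(b) = C1 + 2*b*acos(-b)/3 + 2*sqrt(1 - b^2)/3 + cos(4*b)/2


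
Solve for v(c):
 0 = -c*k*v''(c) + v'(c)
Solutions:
 v(c) = C1 + c^(((re(k) + 1)*re(k) + im(k)^2)/(re(k)^2 + im(k)^2))*(C2*sin(log(c)*Abs(im(k))/(re(k)^2 + im(k)^2)) + C3*cos(log(c)*im(k)/(re(k)^2 + im(k)^2)))


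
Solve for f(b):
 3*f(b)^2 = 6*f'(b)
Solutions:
 f(b) = -2/(C1 + b)


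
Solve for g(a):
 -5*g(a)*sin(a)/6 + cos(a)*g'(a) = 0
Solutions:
 g(a) = C1/cos(a)^(5/6)


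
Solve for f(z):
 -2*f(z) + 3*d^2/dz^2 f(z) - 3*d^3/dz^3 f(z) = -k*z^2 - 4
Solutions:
 f(z) = C1*exp(z*((3*sqrt(7) + 8)^(-1/3) + 2 + (3*sqrt(7) + 8)^(1/3))/6)*sin(sqrt(3)*z*(-(3*sqrt(7) + 8)^(1/3) + (3*sqrt(7) + 8)^(-1/3))/6) + C2*exp(z*((3*sqrt(7) + 8)^(-1/3) + 2 + (3*sqrt(7) + 8)^(1/3))/6)*cos(sqrt(3)*z*(-(3*sqrt(7) + 8)^(1/3) + (3*sqrt(7) + 8)^(-1/3))/6) + C3*exp(z*(-(3*sqrt(7) + 8)^(1/3) - 1/(3*sqrt(7) + 8)^(1/3) + 1)/3) + k*z^2/2 + 3*k/2 + 2


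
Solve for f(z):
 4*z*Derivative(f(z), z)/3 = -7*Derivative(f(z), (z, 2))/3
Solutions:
 f(z) = C1 + C2*erf(sqrt(14)*z/7)


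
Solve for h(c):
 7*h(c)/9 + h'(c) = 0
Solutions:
 h(c) = C1*exp(-7*c/9)


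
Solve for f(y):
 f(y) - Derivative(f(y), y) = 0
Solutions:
 f(y) = C1*exp(y)


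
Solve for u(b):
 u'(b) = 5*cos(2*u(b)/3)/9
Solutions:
 -5*b/9 - 3*log(sin(2*u(b)/3) - 1)/4 + 3*log(sin(2*u(b)/3) + 1)/4 = C1


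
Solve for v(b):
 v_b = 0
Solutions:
 v(b) = C1


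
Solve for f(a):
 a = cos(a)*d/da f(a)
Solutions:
 f(a) = C1 + Integral(a/cos(a), a)


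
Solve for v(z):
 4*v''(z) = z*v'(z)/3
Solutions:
 v(z) = C1 + C2*erfi(sqrt(6)*z/12)


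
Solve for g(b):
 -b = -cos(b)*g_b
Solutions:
 g(b) = C1 + Integral(b/cos(b), b)


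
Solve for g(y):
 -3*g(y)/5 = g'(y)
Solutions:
 g(y) = C1*exp(-3*y/5)


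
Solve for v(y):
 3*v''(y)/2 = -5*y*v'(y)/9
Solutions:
 v(y) = C1 + C2*erf(sqrt(15)*y/9)


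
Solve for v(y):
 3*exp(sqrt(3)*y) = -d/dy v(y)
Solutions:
 v(y) = C1 - sqrt(3)*exp(sqrt(3)*y)


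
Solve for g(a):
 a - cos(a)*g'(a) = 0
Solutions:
 g(a) = C1 + Integral(a/cos(a), a)


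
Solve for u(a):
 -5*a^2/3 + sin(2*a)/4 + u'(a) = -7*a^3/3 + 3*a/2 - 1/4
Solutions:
 u(a) = C1 - 7*a^4/12 + 5*a^3/9 + 3*a^2/4 - a/4 + cos(2*a)/8


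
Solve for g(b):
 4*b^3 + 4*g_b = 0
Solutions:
 g(b) = C1 - b^4/4


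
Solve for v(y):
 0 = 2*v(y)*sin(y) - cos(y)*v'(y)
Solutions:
 v(y) = C1/cos(y)^2


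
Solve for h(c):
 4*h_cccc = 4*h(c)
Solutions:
 h(c) = C1*exp(-c) + C2*exp(c) + C3*sin(c) + C4*cos(c)


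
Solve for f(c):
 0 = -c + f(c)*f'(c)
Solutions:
 f(c) = -sqrt(C1 + c^2)
 f(c) = sqrt(C1 + c^2)


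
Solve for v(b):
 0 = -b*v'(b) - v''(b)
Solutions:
 v(b) = C1 + C2*erf(sqrt(2)*b/2)


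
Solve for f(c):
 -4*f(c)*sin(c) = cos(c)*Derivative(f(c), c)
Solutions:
 f(c) = C1*cos(c)^4


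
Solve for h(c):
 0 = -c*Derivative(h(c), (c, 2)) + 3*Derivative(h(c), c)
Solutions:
 h(c) = C1 + C2*c^4


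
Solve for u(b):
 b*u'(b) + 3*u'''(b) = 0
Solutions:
 u(b) = C1 + Integral(C2*airyai(-3^(2/3)*b/3) + C3*airybi(-3^(2/3)*b/3), b)


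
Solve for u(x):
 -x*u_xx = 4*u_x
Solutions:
 u(x) = C1 + C2/x^3


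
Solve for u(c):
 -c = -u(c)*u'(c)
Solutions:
 u(c) = -sqrt(C1 + c^2)
 u(c) = sqrt(C1 + c^2)


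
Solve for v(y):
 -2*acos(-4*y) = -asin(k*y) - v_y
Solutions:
 v(y) = C1 + 2*y*acos(-4*y) + sqrt(1 - 16*y^2)/2 - Piecewise((y*asin(k*y) + sqrt(-k^2*y^2 + 1)/k, Ne(k, 0)), (0, True))


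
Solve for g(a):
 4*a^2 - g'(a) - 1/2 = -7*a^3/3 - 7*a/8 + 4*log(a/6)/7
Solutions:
 g(a) = C1 + 7*a^4/12 + 4*a^3/3 + 7*a^2/16 - 4*a*log(a)/7 + a/14 + 4*a*log(6)/7


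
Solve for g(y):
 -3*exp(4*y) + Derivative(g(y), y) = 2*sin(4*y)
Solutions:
 g(y) = C1 + 3*exp(4*y)/4 - cos(4*y)/2


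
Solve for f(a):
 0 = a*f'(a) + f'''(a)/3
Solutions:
 f(a) = C1 + Integral(C2*airyai(-3^(1/3)*a) + C3*airybi(-3^(1/3)*a), a)


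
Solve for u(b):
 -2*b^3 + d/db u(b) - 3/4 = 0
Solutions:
 u(b) = C1 + b^4/2 + 3*b/4


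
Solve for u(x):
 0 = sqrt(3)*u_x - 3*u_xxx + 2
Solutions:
 u(x) = C1 + C2*exp(-3^(3/4)*x/3) + C3*exp(3^(3/4)*x/3) - 2*sqrt(3)*x/3


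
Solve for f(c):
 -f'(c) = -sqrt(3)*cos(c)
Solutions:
 f(c) = C1 + sqrt(3)*sin(c)


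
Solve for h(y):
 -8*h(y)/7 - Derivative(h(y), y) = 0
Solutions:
 h(y) = C1*exp(-8*y/7)


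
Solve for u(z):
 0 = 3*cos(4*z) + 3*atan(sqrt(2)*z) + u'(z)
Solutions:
 u(z) = C1 - 3*z*atan(sqrt(2)*z) + 3*sqrt(2)*log(2*z^2 + 1)/4 - 3*sin(4*z)/4


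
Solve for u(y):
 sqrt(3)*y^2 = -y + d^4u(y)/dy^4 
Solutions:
 u(y) = C1 + C2*y + C3*y^2 + C4*y^3 + sqrt(3)*y^6/360 + y^5/120


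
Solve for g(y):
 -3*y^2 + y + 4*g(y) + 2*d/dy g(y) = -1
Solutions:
 g(y) = C1*exp(-2*y) + 3*y^2/4 - y + 1/4


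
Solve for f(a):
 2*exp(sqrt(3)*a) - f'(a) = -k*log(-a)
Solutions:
 f(a) = C1 + a*k*log(-a) - a*k + 2*sqrt(3)*exp(sqrt(3)*a)/3


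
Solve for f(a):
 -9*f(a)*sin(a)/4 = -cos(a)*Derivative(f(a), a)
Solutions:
 f(a) = C1/cos(a)^(9/4)


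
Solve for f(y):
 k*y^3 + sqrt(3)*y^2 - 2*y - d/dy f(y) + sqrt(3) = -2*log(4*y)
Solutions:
 f(y) = C1 + k*y^4/4 + sqrt(3)*y^3/3 - y^2 + 2*y*log(y) - 2*y + sqrt(3)*y + y*log(16)


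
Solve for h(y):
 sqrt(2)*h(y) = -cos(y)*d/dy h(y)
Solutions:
 h(y) = C1*(sin(y) - 1)^(sqrt(2)/2)/(sin(y) + 1)^(sqrt(2)/2)


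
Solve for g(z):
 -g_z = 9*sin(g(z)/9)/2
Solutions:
 9*z/2 + 9*log(cos(g(z)/9) - 1)/2 - 9*log(cos(g(z)/9) + 1)/2 = C1


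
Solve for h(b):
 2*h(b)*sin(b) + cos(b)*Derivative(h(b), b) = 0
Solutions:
 h(b) = C1*cos(b)^2


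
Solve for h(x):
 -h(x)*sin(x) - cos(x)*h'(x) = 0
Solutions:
 h(x) = C1*cos(x)


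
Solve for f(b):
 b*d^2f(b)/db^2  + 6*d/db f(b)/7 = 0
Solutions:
 f(b) = C1 + C2*b^(1/7)


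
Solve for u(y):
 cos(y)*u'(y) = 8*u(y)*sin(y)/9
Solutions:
 u(y) = C1/cos(y)^(8/9)


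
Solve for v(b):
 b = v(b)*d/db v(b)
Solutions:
 v(b) = -sqrt(C1 + b^2)
 v(b) = sqrt(C1 + b^2)


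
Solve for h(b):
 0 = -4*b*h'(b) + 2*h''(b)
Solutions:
 h(b) = C1 + C2*erfi(b)


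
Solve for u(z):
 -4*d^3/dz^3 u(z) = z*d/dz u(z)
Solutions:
 u(z) = C1 + Integral(C2*airyai(-2^(1/3)*z/2) + C3*airybi(-2^(1/3)*z/2), z)


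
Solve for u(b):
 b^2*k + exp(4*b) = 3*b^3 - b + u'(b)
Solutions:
 u(b) = C1 - 3*b^4/4 + b^3*k/3 + b^2/2 + exp(4*b)/4


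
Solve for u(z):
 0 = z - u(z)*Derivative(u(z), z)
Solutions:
 u(z) = -sqrt(C1 + z^2)
 u(z) = sqrt(C1 + z^2)


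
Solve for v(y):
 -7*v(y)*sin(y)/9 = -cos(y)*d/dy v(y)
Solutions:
 v(y) = C1/cos(y)^(7/9)


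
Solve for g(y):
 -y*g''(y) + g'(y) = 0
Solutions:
 g(y) = C1 + C2*y^2


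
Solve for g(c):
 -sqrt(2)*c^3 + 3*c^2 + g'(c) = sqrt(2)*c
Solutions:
 g(c) = C1 + sqrt(2)*c^4/4 - c^3 + sqrt(2)*c^2/2


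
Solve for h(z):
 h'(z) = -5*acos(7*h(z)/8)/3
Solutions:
 Integral(1/acos(7*_y/8), (_y, h(z))) = C1 - 5*z/3


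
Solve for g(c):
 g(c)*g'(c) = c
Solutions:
 g(c) = -sqrt(C1 + c^2)
 g(c) = sqrt(C1 + c^2)


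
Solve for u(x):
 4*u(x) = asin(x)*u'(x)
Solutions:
 u(x) = C1*exp(4*Integral(1/asin(x), x))


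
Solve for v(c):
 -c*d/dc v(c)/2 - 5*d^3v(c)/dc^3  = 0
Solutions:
 v(c) = C1 + Integral(C2*airyai(-10^(2/3)*c/10) + C3*airybi(-10^(2/3)*c/10), c)


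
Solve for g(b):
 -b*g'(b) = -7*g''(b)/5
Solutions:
 g(b) = C1 + C2*erfi(sqrt(70)*b/14)


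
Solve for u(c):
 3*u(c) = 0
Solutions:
 u(c) = 0


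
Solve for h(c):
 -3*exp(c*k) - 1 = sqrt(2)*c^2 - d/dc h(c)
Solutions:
 h(c) = C1 + sqrt(2)*c^3/3 + c + 3*exp(c*k)/k


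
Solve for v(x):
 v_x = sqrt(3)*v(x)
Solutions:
 v(x) = C1*exp(sqrt(3)*x)


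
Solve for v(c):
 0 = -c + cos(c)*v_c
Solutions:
 v(c) = C1 + Integral(c/cos(c), c)


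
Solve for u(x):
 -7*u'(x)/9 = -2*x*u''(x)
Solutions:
 u(x) = C1 + C2*x^(25/18)


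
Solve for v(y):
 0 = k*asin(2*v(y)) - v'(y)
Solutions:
 Integral(1/asin(2*_y), (_y, v(y))) = C1 + k*y


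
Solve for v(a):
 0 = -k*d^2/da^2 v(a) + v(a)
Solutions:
 v(a) = C1*exp(-a*sqrt(1/k)) + C2*exp(a*sqrt(1/k))


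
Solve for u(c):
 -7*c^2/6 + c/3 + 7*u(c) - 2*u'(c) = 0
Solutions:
 u(c) = C1*exp(7*c/2) + c^2/6 + c/21 + 2/147


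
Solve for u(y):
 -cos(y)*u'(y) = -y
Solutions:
 u(y) = C1 + Integral(y/cos(y), y)


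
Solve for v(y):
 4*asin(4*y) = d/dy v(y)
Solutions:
 v(y) = C1 + 4*y*asin(4*y) + sqrt(1 - 16*y^2)


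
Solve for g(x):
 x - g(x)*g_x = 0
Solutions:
 g(x) = -sqrt(C1 + x^2)
 g(x) = sqrt(C1 + x^2)


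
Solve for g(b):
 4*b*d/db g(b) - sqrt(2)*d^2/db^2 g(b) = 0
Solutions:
 g(b) = C1 + C2*erfi(2^(1/4)*b)


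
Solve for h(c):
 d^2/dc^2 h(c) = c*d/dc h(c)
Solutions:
 h(c) = C1 + C2*erfi(sqrt(2)*c/2)


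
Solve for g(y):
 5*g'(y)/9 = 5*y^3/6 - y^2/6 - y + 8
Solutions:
 g(y) = C1 + 3*y^4/8 - y^3/10 - 9*y^2/10 + 72*y/5


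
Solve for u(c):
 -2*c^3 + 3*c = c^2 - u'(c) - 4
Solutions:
 u(c) = C1 + c^4/2 + c^3/3 - 3*c^2/2 - 4*c


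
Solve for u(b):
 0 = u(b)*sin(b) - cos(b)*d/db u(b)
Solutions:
 u(b) = C1/cos(b)


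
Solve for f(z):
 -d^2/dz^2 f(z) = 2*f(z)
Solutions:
 f(z) = C1*sin(sqrt(2)*z) + C2*cos(sqrt(2)*z)


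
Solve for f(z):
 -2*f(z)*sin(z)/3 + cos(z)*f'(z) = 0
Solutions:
 f(z) = C1/cos(z)^(2/3)


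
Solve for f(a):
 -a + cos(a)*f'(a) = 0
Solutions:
 f(a) = C1 + Integral(a/cos(a), a)


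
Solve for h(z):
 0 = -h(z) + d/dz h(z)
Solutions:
 h(z) = C1*exp(z)


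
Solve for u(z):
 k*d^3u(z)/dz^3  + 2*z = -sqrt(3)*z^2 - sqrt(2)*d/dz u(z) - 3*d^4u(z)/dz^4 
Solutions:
 u(z) = C1 + C2*exp(-z*(2*2^(1/3)*k^2/(2*k^3 + sqrt(-4*k^6 + (2*k^3 + 243*sqrt(2))^2) + 243*sqrt(2))^(1/3) + 2*k + 2^(2/3)*(2*k^3 + sqrt(-4*k^6 + (2*k^3 + 243*sqrt(2))^2) + 243*sqrt(2))^(1/3))/18) + C3*exp(z*(-8*2^(1/3)*k^2/((-1 + sqrt(3)*I)*(2*k^3 + sqrt(-4*k^6 + (2*k^3 + 243*sqrt(2))^2) + 243*sqrt(2))^(1/3)) - 4*k + 2^(2/3)*(2*k^3 + sqrt(-4*k^6 + (2*k^3 + 243*sqrt(2))^2) + 243*sqrt(2))^(1/3) - 2^(2/3)*sqrt(3)*I*(2*k^3 + sqrt(-4*k^6 + (2*k^3 + 243*sqrt(2))^2) + 243*sqrt(2))^(1/3))/36) + C4*exp(z*(8*2^(1/3)*k^2/((1 + sqrt(3)*I)*(2*k^3 + sqrt(-4*k^6 + (2*k^3 + 243*sqrt(2))^2) + 243*sqrt(2))^(1/3)) - 4*k + 2^(2/3)*(2*k^3 + sqrt(-4*k^6 + (2*k^3 + 243*sqrt(2))^2) + 243*sqrt(2))^(1/3) + 2^(2/3)*sqrt(3)*I*(2*k^3 + sqrt(-4*k^6 + (2*k^3 + 243*sqrt(2))^2) + 243*sqrt(2))^(1/3))/36) + sqrt(3)*k*z - sqrt(6)*z^3/6 - sqrt(2)*z^2/2


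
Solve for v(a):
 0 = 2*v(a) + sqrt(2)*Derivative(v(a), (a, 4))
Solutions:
 v(a) = (C1*sin(2^(5/8)*a/2) + C2*cos(2^(5/8)*a/2))*exp(-2^(5/8)*a/2) + (C3*sin(2^(5/8)*a/2) + C4*cos(2^(5/8)*a/2))*exp(2^(5/8)*a/2)


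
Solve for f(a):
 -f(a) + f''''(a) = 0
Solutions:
 f(a) = C1*exp(-a) + C2*exp(a) + C3*sin(a) + C4*cos(a)


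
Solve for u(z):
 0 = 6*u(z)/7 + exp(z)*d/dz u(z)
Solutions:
 u(z) = C1*exp(6*exp(-z)/7)


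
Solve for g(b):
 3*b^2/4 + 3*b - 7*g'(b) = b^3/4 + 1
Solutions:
 g(b) = C1 - b^4/112 + b^3/28 + 3*b^2/14 - b/7


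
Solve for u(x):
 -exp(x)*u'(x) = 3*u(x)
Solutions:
 u(x) = C1*exp(3*exp(-x))


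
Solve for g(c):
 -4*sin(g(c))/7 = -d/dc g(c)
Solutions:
 -4*c/7 + log(cos(g(c)) - 1)/2 - log(cos(g(c)) + 1)/2 = C1


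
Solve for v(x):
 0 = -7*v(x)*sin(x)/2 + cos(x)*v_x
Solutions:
 v(x) = C1/cos(x)^(7/2)


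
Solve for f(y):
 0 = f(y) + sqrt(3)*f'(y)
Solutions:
 f(y) = C1*exp(-sqrt(3)*y/3)


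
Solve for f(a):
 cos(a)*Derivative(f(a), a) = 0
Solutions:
 f(a) = C1


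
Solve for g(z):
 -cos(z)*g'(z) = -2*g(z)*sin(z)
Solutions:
 g(z) = C1/cos(z)^2


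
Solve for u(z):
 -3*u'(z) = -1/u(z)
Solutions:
 u(z) = -sqrt(C1 + 6*z)/3
 u(z) = sqrt(C1 + 6*z)/3


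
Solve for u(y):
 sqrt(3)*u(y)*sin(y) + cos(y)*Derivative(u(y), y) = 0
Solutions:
 u(y) = C1*cos(y)^(sqrt(3))


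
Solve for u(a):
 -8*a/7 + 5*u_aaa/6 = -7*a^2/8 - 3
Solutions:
 u(a) = C1 + C2*a + C3*a^2 - 7*a^5/400 + 2*a^4/35 - 3*a^3/5


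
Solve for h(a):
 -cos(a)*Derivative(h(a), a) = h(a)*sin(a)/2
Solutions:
 h(a) = C1*sqrt(cos(a))


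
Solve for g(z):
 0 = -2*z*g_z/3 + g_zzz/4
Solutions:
 g(z) = C1 + Integral(C2*airyai(2*3^(2/3)*z/3) + C3*airybi(2*3^(2/3)*z/3), z)


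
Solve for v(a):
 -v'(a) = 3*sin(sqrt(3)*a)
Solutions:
 v(a) = C1 + sqrt(3)*cos(sqrt(3)*a)


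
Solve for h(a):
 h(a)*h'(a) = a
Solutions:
 h(a) = -sqrt(C1 + a^2)
 h(a) = sqrt(C1 + a^2)


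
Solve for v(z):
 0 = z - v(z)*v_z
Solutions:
 v(z) = -sqrt(C1 + z^2)
 v(z) = sqrt(C1 + z^2)


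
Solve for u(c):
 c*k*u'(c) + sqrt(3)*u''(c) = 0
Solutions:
 u(c) = Piecewise((-sqrt(2)*3^(1/4)*sqrt(pi)*C1*erf(sqrt(2)*3^(3/4)*c*sqrt(k)/6)/(2*sqrt(k)) - C2, (k > 0) | (k < 0)), (-C1*c - C2, True))


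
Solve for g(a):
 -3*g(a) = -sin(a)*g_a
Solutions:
 g(a) = C1*(cos(a) - 1)^(3/2)/(cos(a) + 1)^(3/2)


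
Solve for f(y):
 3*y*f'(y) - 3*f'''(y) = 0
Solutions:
 f(y) = C1 + Integral(C2*airyai(y) + C3*airybi(y), y)


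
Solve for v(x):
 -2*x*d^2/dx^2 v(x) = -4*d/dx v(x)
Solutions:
 v(x) = C1 + C2*x^3


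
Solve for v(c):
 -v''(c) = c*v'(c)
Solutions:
 v(c) = C1 + C2*erf(sqrt(2)*c/2)


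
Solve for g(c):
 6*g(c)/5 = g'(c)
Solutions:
 g(c) = C1*exp(6*c/5)


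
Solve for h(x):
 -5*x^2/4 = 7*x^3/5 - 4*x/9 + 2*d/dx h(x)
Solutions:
 h(x) = C1 - 7*x^4/40 - 5*x^3/24 + x^2/9


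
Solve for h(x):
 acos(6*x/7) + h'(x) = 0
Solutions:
 h(x) = C1 - x*acos(6*x/7) + sqrt(49 - 36*x^2)/6


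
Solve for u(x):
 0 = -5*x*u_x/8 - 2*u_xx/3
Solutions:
 u(x) = C1 + C2*erf(sqrt(30)*x/8)


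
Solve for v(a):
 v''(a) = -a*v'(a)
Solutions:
 v(a) = C1 + C2*erf(sqrt(2)*a/2)


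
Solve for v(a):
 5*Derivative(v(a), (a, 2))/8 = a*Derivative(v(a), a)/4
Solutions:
 v(a) = C1 + C2*erfi(sqrt(5)*a/5)


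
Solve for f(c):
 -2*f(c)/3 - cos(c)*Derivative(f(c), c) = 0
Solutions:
 f(c) = C1*(sin(c) - 1)^(1/3)/(sin(c) + 1)^(1/3)


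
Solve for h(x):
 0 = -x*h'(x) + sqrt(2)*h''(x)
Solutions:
 h(x) = C1 + C2*erfi(2^(1/4)*x/2)


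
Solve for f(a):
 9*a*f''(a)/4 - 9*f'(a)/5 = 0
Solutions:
 f(a) = C1 + C2*a^(9/5)


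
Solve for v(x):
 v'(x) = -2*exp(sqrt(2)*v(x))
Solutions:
 v(x) = sqrt(2)*(2*log(1/(C1 + 2*x)) - log(2))/4


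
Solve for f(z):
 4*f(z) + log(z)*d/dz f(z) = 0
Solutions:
 f(z) = C1*exp(-4*li(z))


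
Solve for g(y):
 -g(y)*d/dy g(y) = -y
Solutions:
 g(y) = -sqrt(C1 + y^2)
 g(y) = sqrt(C1 + y^2)


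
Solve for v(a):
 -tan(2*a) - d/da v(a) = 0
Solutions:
 v(a) = C1 + log(cos(2*a))/2


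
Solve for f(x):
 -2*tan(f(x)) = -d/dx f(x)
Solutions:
 f(x) = pi - asin(C1*exp(2*x))
 f(x) = asin(C1*exp(2*x))


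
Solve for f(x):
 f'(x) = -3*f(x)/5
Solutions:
 f(x) = C1*exp(-3*x/5)


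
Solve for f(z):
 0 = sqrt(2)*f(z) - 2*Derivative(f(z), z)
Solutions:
 f(z) = C1*exp(sqrt(2)*z/2)


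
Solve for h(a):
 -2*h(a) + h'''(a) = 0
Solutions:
 h(a) = C3*exp(2^(1/3)*a) + (C1*sin(2^(1/3)*sqrt(3)*a/2) + C2*cos(2^(1/3)*sqrt(3)*a/2))*exp(-2^(1/3)*a/2)


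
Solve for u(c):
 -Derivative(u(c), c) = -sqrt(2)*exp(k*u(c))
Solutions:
 u(c) = Piecewise((log(-1/(C1*k + sqrt(2)*c*k))/k, Ne(k, 0)), (nan, True))
 u(c) = Piecewise((C1 + sqrt(2)*c, Eq(k, 0)), (nan, True))
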